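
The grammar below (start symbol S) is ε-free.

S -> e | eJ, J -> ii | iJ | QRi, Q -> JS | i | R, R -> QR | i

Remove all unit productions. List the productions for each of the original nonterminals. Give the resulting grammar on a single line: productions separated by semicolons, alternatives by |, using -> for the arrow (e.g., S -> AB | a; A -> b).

Unit productions: Q->R.
Unit pairs (A ⇒* B via units): (Q,R).
S: inherits non-unit rules of {S} → e | eJ.
J: inherits non-unit rules of {J} → QRi | iJ | ii.
Q: inherits non-unit rules of {Q, R} → JS | QR | i.
R: inherits non-unit rules of {R} → QR | i.

S -> e | eJ; J -> iJ | ii | QRi; Q -> i | JS | QR; R -> i | QR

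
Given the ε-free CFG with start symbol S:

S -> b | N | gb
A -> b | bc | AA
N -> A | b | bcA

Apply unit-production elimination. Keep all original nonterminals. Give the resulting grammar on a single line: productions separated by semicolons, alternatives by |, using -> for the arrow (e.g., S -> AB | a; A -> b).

Unit productions: N->A, S->N.
Unit pairs (A ⇒* B via units): (N,A), (S,A), (S,N).
S: inherits non-unit rules of {A, N, S} → AA | b | bc | bcA | gb.
A: inherits non-unit rules of {A} → AA | b | bc.
N: inherits non-unit rules of {A, N} → AA | b | bc | bcA.

S -> b | AA | bc | gb | bcA; A -> b | AA | bc; N -> b | AA | bc | bcA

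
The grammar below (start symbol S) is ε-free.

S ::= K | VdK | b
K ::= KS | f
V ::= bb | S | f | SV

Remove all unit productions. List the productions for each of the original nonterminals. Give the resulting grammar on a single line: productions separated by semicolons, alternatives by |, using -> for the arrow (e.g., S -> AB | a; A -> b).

S -> b | f | KS | VdK; K -> f | KS; V -> b | f | KS | SV | bb | VdK

Unit productions: S->K, V->S.
Unit pairs (A ⇒* B via units): (S,K), (V,K), (V,S).
S: inherits non-unit rules of {K, S} → KS | VdK | b | f.
K: inherits non-unit rules of {K} → KS | f.
V: inherits non-unit rules of {K, S, V} → KS | SV | VdK | b | bb | f.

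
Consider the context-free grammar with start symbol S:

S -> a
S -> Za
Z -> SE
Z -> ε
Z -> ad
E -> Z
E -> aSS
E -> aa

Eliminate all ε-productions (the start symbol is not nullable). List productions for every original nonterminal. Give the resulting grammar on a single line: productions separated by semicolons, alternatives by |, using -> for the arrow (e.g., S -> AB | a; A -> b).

S -> a | Za; E -> Z | aa | aSS; Z -> S | SE | ad

Nullable set: {E, Z}.
S -> Za: Z nullable, giving Za | a.
E -> Z: Z nullable, giving Z.
Drop Z -> ε.
Z -> SE: E nullable, giving S | SE.
Unchanged (no nullable symbols): S -> a; E -> aSS; E -> aa; Z -> ad.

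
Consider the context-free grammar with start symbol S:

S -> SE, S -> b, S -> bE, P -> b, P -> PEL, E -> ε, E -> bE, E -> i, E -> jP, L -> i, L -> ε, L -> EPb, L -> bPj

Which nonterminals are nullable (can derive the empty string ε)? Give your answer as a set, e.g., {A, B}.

{E, L}

Directly nullable (have an ε-rule): {E, L}.
Not nullable: P, S — each has a terminal in every rule's right-hand side or depends on a non-nullable symbol.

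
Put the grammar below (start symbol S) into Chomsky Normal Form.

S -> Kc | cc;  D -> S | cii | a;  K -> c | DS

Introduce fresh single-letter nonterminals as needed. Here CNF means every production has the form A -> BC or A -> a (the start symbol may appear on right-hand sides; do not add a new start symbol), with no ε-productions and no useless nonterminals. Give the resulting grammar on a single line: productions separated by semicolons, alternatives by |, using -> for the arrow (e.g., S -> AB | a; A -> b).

No ε-productions.
After unit-elimination: S -> Kc | cc; D -> a | Kc | cc | cii; K -> c | DS.
TERM: introduce A -> c, B -> i and substitute in every rule of length ≥2.
BIN: D -> ABB becomes D -> AC, C -> BB.

S -> AA | KA; A -> c; B -> i; C -> BB; D -> a | AA | AC | KA; K -> c | DS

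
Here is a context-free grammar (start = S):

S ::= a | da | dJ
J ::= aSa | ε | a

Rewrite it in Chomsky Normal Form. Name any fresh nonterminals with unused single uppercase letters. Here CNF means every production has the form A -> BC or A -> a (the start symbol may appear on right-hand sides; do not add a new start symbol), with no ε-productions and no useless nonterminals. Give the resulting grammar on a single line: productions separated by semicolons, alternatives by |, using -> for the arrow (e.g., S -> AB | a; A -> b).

S -> a | d | BA | BJ; A -> a; B -> d; C -> SA; J -> a | AC

Nullable: {J}; after ε-elimination: S -> a | d | dJ | da; J -> a | aSa.
No unit productions to eliminate.
TERM: introduce A -> a, B -> d and substitute in every rule of length ≥2.
BIN: J -> ASA becomes J -> AC, C -> SA.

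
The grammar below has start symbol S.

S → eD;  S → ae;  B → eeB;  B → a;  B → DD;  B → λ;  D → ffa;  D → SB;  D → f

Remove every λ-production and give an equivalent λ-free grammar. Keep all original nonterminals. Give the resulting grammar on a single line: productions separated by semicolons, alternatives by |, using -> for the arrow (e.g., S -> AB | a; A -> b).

Nullable set: {B}.
Drop B -> λ.
B -> eeB: B nullable, giving ee | eeB.
D -> SB: B nullable, giving S | SB.
Unchanged (no nullable symbols): S -> ae; S -> eD; B -> DD; B -> a; D -> f; D -> ffa.

S -> ae | eD; B -> a | DD | ee | eeB; D -> S | f | SB | ffa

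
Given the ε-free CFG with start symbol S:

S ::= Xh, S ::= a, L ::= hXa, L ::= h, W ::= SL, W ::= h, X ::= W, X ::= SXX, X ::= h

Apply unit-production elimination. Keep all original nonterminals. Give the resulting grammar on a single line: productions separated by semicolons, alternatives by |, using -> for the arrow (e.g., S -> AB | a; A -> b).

Unit productions: X->W.
Unit pairs (A ⇒* B via units): (X,W).
S: inherits non-unit rules of {S} → Xh | a.
L: inherits non-unit rules of {L} → h | hXa.
W: inherits non-unit rules of {W} → SL | h.
X: inherits non-unit rules of {W, X} → SL | SXX | h.

S -> a | Xh; L -> h | hXa; W -> h | SL; X -> h | SL | SXX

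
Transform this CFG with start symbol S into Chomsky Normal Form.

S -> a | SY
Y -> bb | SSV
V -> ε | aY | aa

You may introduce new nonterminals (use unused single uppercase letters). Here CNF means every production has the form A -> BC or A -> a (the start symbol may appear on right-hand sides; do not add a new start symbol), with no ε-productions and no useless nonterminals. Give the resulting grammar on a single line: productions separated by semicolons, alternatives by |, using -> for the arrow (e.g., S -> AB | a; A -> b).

S -> a | SY; A -> a; B -> b; C -> SV; V -> AA | AY; Y -> BB | SC | SS

Nullable: {V}; after ε-elimination: S -> a | SY; V -> aY | aa; Y -> SS | bb | SSV.
No unit productions to eliminate.
TERM: introduce A -> a, B -> b and substitute in every rule of length ≥2.
BIN: Y -> SSV becomes Y -> SC, C -> SV.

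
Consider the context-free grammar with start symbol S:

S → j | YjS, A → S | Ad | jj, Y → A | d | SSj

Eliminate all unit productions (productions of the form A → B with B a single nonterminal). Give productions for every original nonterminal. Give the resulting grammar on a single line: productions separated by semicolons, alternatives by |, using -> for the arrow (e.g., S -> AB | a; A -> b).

S -> j | YjS; A -> j | Ad | jj | YjS; Y -> d | j | Ad | jj | SSj | YjS

Unit productions: A->S, Y->A.
Unit pairs (A ⇒* B via units): (A,S), (Y,A), (Y,S).
S: inherits non-unit rules of {S} → YjS | j.
A: inherits non-unit rules of {A, S} → Ad | YjS | j | jj.
Y: inherits non-unit rules of {A, S, Y} → Ad | SSj | YjS | d | j | jj.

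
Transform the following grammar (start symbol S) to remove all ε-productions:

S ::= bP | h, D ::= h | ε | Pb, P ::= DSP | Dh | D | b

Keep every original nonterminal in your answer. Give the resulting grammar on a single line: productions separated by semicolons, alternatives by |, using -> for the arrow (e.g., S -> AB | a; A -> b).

S -> b | h | bP; D -> b | h | Pb; P -> D | S | b | h | DS | Dh | SP | DSP

Nullable set: {D, P}.
S -> bP: P nullable, giving b | bP.
Drop D -> ε.
D -> Pb: P nullable, giving Pb | b.
P -> D: D nullable, giving D.
P -> DSP: D, P nullable, giving DS | DSP | S | SP.
P -> Dh: D nullable, giving Dh | h.
Unchanged (no nullable symbols): S -> h; D -> h; P -> b.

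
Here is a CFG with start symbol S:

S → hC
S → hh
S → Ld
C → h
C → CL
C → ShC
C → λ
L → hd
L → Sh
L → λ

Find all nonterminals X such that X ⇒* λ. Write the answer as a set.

{C, L}

Directly nullable (have an ε-rule): {C, L}.
Not nullable: S — each has a terminal in every rule's right-hand side or depends on a non-nullable symbol.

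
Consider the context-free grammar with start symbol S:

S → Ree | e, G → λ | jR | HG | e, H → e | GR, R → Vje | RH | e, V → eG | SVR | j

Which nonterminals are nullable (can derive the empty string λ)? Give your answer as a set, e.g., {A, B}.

Directly nullable (have an ε-rule): {G}.
Not nullable: H, R, S, V — each has a terminal in every rule's right-hand side or depends on a non-nullable symbol.

{G}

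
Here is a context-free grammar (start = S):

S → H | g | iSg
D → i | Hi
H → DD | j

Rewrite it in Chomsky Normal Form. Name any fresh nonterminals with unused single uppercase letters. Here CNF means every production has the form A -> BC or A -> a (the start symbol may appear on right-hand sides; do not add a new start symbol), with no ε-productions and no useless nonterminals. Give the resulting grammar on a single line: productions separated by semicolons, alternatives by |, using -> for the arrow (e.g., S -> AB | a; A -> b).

No ε-productions.
After unit-elimination: S -> g | j | DD | iSg; D -> i | Hi; H -> j | DD.
TERM: introduce B -> g, A -> i and substitute in every rule of length ≥2.
BIN: S -> ASB becomes S -> AC, C -> SB.

S -> g | j | AC | DD; A -> i; B -> g; C -> SB; D -> i | HA; H -> j | DD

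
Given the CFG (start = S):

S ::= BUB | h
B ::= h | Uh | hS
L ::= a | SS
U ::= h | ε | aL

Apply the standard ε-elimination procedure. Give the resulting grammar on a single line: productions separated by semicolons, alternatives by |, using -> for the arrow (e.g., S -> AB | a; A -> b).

Nullable set: {U}.
S -> BUB: U nullable, giving BB | BUB.
B -> Uh: U nullable, giving Uh | h.
Drop U -> ε.
Unchanged (no nullable symbols): S -> h; B -> h; B -> hS; L -> SS; L -> a; U -> aL; U -> h.

S -> h | BB | BUB; B -> h | Uh | hS; L -> a | SS; U -> h | aL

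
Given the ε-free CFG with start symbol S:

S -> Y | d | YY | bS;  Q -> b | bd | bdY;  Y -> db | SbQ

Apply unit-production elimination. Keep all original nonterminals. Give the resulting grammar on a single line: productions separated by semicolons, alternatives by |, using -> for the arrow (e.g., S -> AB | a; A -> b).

Unit productions: S->Y.
Unit pairs (A ⇒* B via units): (S,Y).
S: inherits non-unit rules of {S, Y} → SbQ | YY | bS | d | db.
Q: inherits non-unit rules of {Q} → b | bd | bdY.
Y: inherits non-unit rules of {Y} → SbQ | db.

S -> d | YY | bS | db | SbQ; Q -> b | bd | bdY; Y -> db | SbQ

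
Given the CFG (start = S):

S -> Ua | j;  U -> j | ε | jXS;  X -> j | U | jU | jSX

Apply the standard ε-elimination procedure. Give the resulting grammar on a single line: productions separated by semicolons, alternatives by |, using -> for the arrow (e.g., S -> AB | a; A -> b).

Nullable set: {U, X}.
S -> Ua: U nullable, giving Ua | a.
Drop U -> ε.
U -> jXS: X nullable, giving jS | jXS.
X -> U: U nullable, giving U.
X -> jSX: X nullable, giving jS | jSX.
X -> jU: U nullable, giving j | jU.
Unchanged (no nullable symbols): S -> j; U -> j; X -> j.

S -> a | j | Ua; U -> j | jS | jXS; X -> U | j | jS | jU | jSX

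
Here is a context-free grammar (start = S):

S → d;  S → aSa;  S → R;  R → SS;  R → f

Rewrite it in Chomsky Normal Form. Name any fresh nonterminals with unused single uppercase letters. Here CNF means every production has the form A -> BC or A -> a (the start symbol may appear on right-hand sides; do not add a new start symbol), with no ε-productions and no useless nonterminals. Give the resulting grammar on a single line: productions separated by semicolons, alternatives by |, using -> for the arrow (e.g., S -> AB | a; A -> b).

No ε-productions.
After unit-elimination: S -> d | f | SS | aSa; R -> f | SS.
TERM: introduce A -> a and substitute in every rule of length ≥2.
BIN: S -> ASA becomes S -> AB, B -> SA.
Drop unreachable/unproductive: R.

S -> d | f | AB | SS; A -> a; B -> SA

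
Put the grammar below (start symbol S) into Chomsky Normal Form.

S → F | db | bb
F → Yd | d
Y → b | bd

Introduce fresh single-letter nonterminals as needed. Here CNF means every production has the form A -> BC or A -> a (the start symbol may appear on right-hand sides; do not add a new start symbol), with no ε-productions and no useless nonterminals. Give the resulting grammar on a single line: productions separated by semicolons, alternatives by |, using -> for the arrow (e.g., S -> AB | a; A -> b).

No ε-productions.
After unit-elimination: S -> d | Yd | bb | db; F -> d | Yd; Y -> b | bd.
TERM: introduce B -> b, A -> d and substitute in every rule of length ≥2.
Drop unreachable/unproductive: F.

S -> d | AB | BB | YA; A -> d; B -> b; Y -> b | BA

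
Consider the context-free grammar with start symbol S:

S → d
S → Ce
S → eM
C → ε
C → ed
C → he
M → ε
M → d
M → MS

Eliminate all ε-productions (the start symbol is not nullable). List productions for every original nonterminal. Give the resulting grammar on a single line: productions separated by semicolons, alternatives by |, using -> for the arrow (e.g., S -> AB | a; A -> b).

S -> d | e | Ce | eM; C -> ed | he; M -> S | d | MS

Nullable set: {C, M}.
S -> Ce: C nullable, giving Ce | e.
S -> eM: M nullable, giving e | eM.
Drop C -> ε.
Drop M -> ε.
M -> MS: M nullable, giving MS | S.
Unchanged (no nullable symbols): S -> d; C -> ed; C -> he; M -> d.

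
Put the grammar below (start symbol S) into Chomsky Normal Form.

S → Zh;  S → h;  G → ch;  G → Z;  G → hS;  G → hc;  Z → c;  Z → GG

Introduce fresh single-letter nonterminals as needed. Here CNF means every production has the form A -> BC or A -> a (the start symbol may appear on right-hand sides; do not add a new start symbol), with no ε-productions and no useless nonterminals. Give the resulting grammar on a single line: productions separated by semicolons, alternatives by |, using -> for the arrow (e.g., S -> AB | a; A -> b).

No ε-productions.
After unit-elimination: S -> h | Zh; G -> c | GG | ch | hS | hc; Z -> c | GG.
TERM: introduce A -> c, B -> h and substitute in every rule of length ≥2.

S -> h | ZB; A -> c; B -> h; G -> c | AB | BA | BS | GG; Z -> c | GG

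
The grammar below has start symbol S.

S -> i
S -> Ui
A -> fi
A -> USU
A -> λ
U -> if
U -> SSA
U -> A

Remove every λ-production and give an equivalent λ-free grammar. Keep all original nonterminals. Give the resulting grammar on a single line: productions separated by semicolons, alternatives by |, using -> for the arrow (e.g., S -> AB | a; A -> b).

Nullable set: {A, U}.
S -> Ui: U nullable, giving Ui | i.
Drop A -> λ.
A -> USU: U, U nullable, giving S | SU | US | USU.
U -> A: A nullable, giving A.
U -> SSA: A nullable, giving SS | SSA.
Unchanged (no nullable symbols): S -> i; A -> fi; U -> if.

S -> i | Ui; A -> S | SU | US | fi | USU; U -> A | SS | if | SSA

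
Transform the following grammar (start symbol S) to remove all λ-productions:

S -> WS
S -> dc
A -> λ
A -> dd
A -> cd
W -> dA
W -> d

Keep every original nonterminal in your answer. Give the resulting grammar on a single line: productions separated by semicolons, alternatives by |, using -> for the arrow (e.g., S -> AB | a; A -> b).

Nullable set: {A}.
Drop A -> λ.
W -> dA: A nullable, giving d | dA.
Unchanged (no nullable symbols): S -> WS; S -> dc; A -> cd; A -> dd; W -> d.

S -> WS | dc; A -> cd | dd; W -> d | dA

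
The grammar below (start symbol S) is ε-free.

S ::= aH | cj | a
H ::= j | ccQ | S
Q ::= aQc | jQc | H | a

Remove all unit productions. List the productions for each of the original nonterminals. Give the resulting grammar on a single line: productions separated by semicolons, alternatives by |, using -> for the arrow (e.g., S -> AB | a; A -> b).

S -> a | aH | cj; H -> a | j | aH | cj | ccQ; Q -> a | j | aH | cj | aQc | ccQ | jQc

Unit productions: H->S, Q->H.
Unit pairs (A ⇒* B via units): (H,S), (Q,H), (Q,S).
S: inherits non-unit rules of {S} → a | aH | cj.
H: inherits non-unit rules of {H, S} → a | aH | ccQ | cj | j.
Q: inherits non-unit rules of {H, Q, S} → a | aH | aQc | ccQ | cj | j | jQc.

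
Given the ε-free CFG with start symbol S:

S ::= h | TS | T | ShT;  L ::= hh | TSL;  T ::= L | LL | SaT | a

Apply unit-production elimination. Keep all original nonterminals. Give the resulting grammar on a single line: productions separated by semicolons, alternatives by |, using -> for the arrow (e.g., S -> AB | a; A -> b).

S -> a | h | LL | TS | hh | SaT | ShT | TSL; L -> hh | TSL; T -> a | LL | hh | SaT | TSL

Unit productions: S->T, T->L.
Unit pairs (A ⇒* B via units): (S,L), (S,T), (T,L).
S: inherits non-unit rules of {L, S, T} → LL | SaT | ShT | TS | TSL | a | h | hh.
L: inherits non-unit rules of {L} → TSL | hh.
T: inherits non-unit rules of {L, T} → LL | SaT | TSL | a | hh.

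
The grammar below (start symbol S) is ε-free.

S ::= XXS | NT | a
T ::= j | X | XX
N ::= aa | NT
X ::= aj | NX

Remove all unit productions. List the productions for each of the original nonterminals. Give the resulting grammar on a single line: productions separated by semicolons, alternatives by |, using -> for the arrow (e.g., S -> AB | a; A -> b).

S -> a | NT | XXS; N -> NT | aa; T -> j | NX | XX | aj; X -> NX | aj

Unit productions: T->X.
Unit pairs (A ⇒* B via units): (T,X).
S: inherits non-unit rules of {S} → NT | XXS | a.
N: inherits non-unit rules of {N} → NT | aa.
T: inherits non-unit rules of {T, X} → NX | XX | aj | j.
X: inherits non-unit rules of {X} → NX | aj.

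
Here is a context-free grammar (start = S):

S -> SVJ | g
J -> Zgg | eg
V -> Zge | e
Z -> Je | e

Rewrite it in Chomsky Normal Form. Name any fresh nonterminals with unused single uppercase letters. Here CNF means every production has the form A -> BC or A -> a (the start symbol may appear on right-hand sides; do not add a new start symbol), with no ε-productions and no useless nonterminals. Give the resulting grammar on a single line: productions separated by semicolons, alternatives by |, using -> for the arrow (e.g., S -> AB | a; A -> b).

S -> g | SD; A -> g; B -> e; C -> AA; D -> VJ; E -> AB; J -> BA | ZC; V -> e | ZE; Z -> e | JB

No ε-productions.
No unit productions to eliminate.
TERM: introduce B -> e, A -> g and substitute in every rule of length ≥2.
BIN: J -> ZAA becomes J -> ZC, C -> AA; S -> SVJ becomes S -> SD, D -> VJ; V -> ZAB becomes V -> ZE, E -> AB.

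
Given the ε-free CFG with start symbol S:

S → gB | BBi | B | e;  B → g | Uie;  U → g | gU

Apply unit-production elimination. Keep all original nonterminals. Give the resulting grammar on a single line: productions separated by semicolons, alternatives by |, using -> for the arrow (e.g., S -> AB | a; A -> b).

S -> e | g | gB | BBi | Uie; B -> g | Uie; U -> g | gU

Unit productions: S->B.
Unit pairs (A ⇒* B via units): (S,B).
S: inherits non-unit rules of {B, S} → BBi | Uie | e | g | gB.
B: inherits non-unit rules of {B} → Uie | g.
U: inherits non-unit rules of {U} → g | gU.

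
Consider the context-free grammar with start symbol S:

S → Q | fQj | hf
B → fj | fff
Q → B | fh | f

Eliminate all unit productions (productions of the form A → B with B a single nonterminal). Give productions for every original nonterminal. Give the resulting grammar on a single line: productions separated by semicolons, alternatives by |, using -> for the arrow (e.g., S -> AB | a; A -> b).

Unit productions: Q->B, S->Q.
Unit pairs (A ⇒* B via units): (Q,B), (S,B), (S,Q).
S: inherits non-unit rules of {B, Q, S} → f | fQj | fff | fh | fj | hf.
B: inherits non-unit rules of {B} → fff | fj.
Q: inherits non-unit rules of {B, Q} → f | fff | fh | fj.

S -> f | fh | fj | hf | fQj | fff; B -> fj | fff; Q -> f | fh | fj | fff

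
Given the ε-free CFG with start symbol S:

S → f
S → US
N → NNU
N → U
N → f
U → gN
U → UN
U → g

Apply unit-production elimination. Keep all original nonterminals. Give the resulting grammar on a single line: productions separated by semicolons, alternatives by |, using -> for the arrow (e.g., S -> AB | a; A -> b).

Unit productions: N->U.
Unit pairs (A ⇒* B via units): (N,U).
S: inherits non-unit rules of {S} → US | f.
N: inherits non-unit rules of {N, U} → NNU | UN | f | g | gN.
U: inherits non-unit rules of {U} → UN | g | gN.

S -> f | US; N -> f | g | UN | gN | NNU; U -> g | UN | gN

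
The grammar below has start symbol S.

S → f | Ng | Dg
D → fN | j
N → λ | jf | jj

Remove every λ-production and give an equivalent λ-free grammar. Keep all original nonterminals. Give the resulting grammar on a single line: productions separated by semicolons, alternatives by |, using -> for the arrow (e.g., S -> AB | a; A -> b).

Nullable set: {N}.
S -> Ng: N nullable, giving Ng | g.
D -> fN: N nullable, giving f | fN.
Drop N -> λ.
Unchanged (no nullable symbols): S -> Dg; S -> f; D -> j; N -> jf; N -> jj.

S -> f | g | Dg | Ng; D -> f | j | fN; N -> jf | jj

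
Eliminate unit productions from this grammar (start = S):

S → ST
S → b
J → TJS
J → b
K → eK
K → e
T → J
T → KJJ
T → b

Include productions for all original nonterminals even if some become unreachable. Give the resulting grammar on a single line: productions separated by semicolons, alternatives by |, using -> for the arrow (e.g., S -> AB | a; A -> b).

Unit productions: T->J.
Unit pairs (A ⇒* B via units): (T,J).
S: inherits non-unit rules of {S} → ST | b.
J: inherits non-unit rules of {J} → TJS | b.
K: inherits non-unit rules of {K} → e | eK.
T: inherits non-unit rules of {J, T} → KJJ | TJS | b.

S -> b | ST; J -> b | TJS; K -> e | eK; T -> b | KJJ | TJS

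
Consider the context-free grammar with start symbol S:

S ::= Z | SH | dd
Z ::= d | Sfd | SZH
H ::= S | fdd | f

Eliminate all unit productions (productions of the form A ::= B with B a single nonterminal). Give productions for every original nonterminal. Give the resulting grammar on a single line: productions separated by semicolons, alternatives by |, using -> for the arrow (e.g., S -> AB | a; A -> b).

Unit productions: H->S, S->Z.
Unit pairs (A ⇒* B via units): (H,S), (H,Z), (S,Z).
S: inherits non-unit rules of {S, Z} → SH | SZH | Sfd | d | dd.
H: inherits non-unit rules of {H, S, Z} → SH | SZH | Sfd | d | dd | f | fdd.
Z: inherits non-unit rules of {Z} → SZH | Sfd | d.

S -> d | SH | dd | SZH | Sfd; H -> d | f | SH | dd | SZH | Sfd | fdd; Z -> d | SZH | Sfd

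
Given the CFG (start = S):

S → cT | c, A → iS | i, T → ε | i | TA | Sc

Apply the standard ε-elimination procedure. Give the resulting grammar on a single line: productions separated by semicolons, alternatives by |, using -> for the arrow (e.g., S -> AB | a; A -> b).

Nullable set: {T}.
S -> cT: T nullable, giving c | cT.
Drop T -> ε.
T -> TA: T nullable, giving A | TA.
Unchanged (no nullable symbols): S -> c; A -> i; A -> iS; T -> Sc; T -> i.

S -> c | cT; A -> i | iS; T -> A | i | Sc | TA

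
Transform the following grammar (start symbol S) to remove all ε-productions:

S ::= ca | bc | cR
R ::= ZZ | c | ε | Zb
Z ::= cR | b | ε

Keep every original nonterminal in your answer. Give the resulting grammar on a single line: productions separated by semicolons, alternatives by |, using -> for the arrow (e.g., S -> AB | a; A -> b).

S -> c | bc | cR | ca; R -> Z | b | c | ZZ | Zb; Z -> b | c | cR

Nullable set: {R, Z}.
S -> cR: R nullable, giving c | cR.
Drop R -> ε.
R -> ZZ: Z, Z nullable, giving Z | ZZ.
R -> Zb: Z nullable, giving Zb | b.
Drop Z -> ε.
Z -> cR: R nullable, giving c | cR.
Unchanged (no nullable symbols): S -> bc; S -> ca; R -> c; Z -> b.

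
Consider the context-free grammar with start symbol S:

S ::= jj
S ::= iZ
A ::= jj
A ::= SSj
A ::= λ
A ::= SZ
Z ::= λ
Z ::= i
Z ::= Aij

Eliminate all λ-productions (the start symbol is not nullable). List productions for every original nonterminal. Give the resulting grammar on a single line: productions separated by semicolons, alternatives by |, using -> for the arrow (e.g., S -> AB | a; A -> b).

S -> i | iZ | jj; A -> S | SZ | jj | SSj; Z -> i | ij | Aij

Nullable set: {A, Z}.
S -> iZ: Z nullable, giving i | iZ.
Drop A -> λ.
A -> SZ: Z nullable, giving S | SZ.
Drop Z -> λ.
Z -> Aij: A nullable, giving Aij | ij.
Unchanged (no nullable symbols): S -> jj; A -> SSj; A -> jj; Z -> i.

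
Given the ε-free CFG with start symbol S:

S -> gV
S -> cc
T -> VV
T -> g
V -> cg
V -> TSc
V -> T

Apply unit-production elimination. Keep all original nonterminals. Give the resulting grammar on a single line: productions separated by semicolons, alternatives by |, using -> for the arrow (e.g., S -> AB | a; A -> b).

S -> cc | gV; T -> g | VV; V -> g | VV | cg | TSc

Unit productions: V->T.
Unit pairs (A ⇒* B via units): (V,T).
S: inherits non-unit rules of {S} → cc | gV.
T: inherits non-unit rules of {T} → VV | g.
V: inherits non-unit rules of {T, V} → TSc | VV | cg | g.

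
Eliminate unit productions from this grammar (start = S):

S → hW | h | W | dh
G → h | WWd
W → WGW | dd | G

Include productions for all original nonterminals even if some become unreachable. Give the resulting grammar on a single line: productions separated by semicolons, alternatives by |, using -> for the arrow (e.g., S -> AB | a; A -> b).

S -> h | dd | dh | hW | WGW | WWd; G -> h | WWd; W -> h | dd | WGW | WWd

Unit productions: S->W, W->G.
Unit pairs (A ⇒* B via units): (S,G), (S,W), (W,G).
S: inherits non-unit rules of {G, S, W} → WGW | WWd | dd | dh | h | hW.
G: inherits non-unit rules of {G} → WWd | h.
W: inherits non-unit rules of {G, W} → WGW | WWd | dd | h.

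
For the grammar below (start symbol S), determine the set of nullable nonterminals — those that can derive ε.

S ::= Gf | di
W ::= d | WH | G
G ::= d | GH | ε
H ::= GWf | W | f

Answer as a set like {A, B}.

{G, H, W}

Directly nullable (have an ε-rule): {G}.
W is nullable via W -> G (every symbol on the right is already known nullable).
H is nullable via H -> W (every symbol on the right is already known nullable).
Not nullable: S — each has a terminal in every rule's right-hand side or depends on a non-nullable symbol.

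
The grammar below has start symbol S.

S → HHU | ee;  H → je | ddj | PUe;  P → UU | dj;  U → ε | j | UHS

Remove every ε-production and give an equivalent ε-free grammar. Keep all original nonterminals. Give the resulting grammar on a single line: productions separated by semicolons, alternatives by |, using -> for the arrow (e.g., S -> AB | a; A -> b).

Nullable set: {P, U}.
S -> HHU: U nullable, giving HH | HHU.
H -> PUe: P, U nullable, giving PUe | Pe | Ue | e.
P -> UU: U, U nullable, giving U | UU.
Drop U -> ε.
U -> UHS: U nullable, giving HS | UHS.
Unchanged (no nullable symbols): S -> ee; H -> ddj; H -> je; P -> dj; U -> j.

S -> HH | ee | HHU; H -> e | Pe | Ue | je | PUe | ddj; P -> U | UU | dj; U -> j | HS | UHS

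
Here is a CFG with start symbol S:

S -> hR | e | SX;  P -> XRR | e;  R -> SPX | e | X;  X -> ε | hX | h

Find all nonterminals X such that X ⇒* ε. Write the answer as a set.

Directly nullable (have an ε-rule): {X}.
R is nullable via R -> X (every symbol on the right is already known nullable).
P is nullable via P -> XRR (every symbol on the right is already known nullable).
Not nullable: S — each has a terminal in every rule's right-hand side or depends on a non-nullable symbol.

{P, R, X}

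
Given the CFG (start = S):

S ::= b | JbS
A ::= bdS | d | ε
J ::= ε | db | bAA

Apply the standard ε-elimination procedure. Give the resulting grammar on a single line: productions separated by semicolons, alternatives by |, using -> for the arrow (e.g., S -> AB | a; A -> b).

Nullable set: {A, J}.
S -> JbS: J nullable, giving JbS | bS.
Drop A -> ε.
Drop J -> ε.
J -> bAA: A, A nullable, giving b | bA | bAA.
Unchanged (no nullable symbols): S -> b; A -> bdS; A -> d; J -> db.

S -> b | bS | JbS; A -> d | bdS; J -> b | bA | db | bAA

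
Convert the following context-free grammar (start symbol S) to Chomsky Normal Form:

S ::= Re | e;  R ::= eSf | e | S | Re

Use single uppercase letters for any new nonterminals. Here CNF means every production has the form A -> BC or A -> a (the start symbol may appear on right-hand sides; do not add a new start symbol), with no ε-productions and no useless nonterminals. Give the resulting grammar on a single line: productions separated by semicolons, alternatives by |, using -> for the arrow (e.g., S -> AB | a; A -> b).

S -> e | RA; A -> e; B -> f; C -> SB; R -> e | AC | RA

No ε-productions.
After unit-elimination: S -> e | Re; R -> e | Re | eSf.
TERM: introduce A -> e, B -> f and substitute in every rule of length ≥2.
BIN: R -> ASB becomes R -> AC, C -> SB.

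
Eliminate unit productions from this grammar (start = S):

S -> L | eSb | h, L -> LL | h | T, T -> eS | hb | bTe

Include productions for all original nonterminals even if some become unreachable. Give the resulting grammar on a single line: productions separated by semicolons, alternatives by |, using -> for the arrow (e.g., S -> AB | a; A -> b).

Unit productions: L->T, S->L.
Unit pairs (A ⇒* B via units): (L,T), (S,L), (S,T).
S: inherits non-unit rules of {L, S, T} → LL | bTe | eS | eSb | h | hb.
L: inherits non-unit rules of {L, T} → LL | bTe | eS | h | hb.
T: inherits non-unit rules of {T} → bTe | eS | hb.

S -> h | LL | eS | hb | bTe | eSb; L -> h | LL | eS | hb | bTe; T -> eS | hb | bTe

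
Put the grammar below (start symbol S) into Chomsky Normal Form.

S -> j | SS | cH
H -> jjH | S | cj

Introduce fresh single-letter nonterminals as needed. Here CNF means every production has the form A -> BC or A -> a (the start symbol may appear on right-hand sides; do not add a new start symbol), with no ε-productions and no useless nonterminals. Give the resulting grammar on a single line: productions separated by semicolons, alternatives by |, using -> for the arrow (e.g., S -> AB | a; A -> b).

No ε-productions.
After unit-elimination: S -> j | SS | cH; H -> j | SS | cH | cj | jjH.
TERM: introduce A -> c, B -> j and substitute in every rule of length ≥2.
BIN: H -> BBH becomes H -> BC, C -> BH.

S -> j | AH | SS; A -> c; B -> j; C -> BH; H -> j | AB | AH | BC | SS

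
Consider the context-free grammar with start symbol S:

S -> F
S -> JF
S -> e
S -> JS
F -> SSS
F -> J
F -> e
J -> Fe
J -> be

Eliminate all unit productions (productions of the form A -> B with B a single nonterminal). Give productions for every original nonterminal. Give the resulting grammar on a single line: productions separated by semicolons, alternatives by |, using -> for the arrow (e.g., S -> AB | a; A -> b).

S -> e | Fe | JF | JS | be | SSS; F -> e | Fe | be | SSS; J -> Fe | be

Unit productions: F->J, S->F.
Unit pairs (A ⇒* B via units): (F,J), (S,F), (S,J).
S: inherits non-unit rules of {F, J, S} → Fe | JF | JS | SSS | be | e.
F: inherits non-unit rules of {F, J} → Fe | SSS | be | e.
J: inherits non-unit rules of {J} → Fe | be.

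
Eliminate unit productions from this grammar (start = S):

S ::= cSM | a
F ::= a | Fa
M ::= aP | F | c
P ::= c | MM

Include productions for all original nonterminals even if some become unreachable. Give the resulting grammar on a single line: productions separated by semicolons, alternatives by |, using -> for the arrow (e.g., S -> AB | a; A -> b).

Unit productions: M->F.
Unit pairs (A ⇒* B via units): (M,F).
S: inherits non-unit rules of {S} → a | cSM.
F: inherits non-unit rules of {F} → Fa | a.
M: inherits non-unit rules of {F, M} → Fa | a | aP | c.
P: inherits non-unit rules of {P} → MM | c.

S -> a | cSM; F -> a | Fa; M -> a | c | Fa | aP; P -> c | MM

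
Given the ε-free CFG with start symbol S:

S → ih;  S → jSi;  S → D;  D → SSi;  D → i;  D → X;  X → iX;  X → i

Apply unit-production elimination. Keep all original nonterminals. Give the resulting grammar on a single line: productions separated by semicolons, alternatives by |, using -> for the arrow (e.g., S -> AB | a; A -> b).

S -> i | iX | ih | SSi | jSi; D -> i | iX | SSi; X -> i | iX

Unit productions: D->X, S->D.
Unit pairs (A ⇒* B via units): (D,X), (S,D), (S,X).
S: inherits non-unit rules of {D, S, X} → SSi | i | iX | ih | jSi.
D: inherits non-unit rules of {D, X} → SSi | i | iX.
X: inherits non-unit rules of {X} → i | iX.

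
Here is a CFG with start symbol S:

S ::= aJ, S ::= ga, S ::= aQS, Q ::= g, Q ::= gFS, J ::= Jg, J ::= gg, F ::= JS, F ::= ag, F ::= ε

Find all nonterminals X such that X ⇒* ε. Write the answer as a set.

{F}

Directly nullable (have an ε-rule): {F}.
Not nullable: J, Q, S — each has a terminal in every rule's right-hand side or depends on a non-nullable symbol.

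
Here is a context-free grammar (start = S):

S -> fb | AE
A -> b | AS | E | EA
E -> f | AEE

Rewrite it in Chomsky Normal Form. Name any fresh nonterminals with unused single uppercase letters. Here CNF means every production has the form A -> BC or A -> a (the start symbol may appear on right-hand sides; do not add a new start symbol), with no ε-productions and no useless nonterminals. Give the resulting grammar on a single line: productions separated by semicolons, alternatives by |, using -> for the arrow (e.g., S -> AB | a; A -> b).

No ε-productions.
After unit-elimination: S -> AE | fb; A -> b | f | AS | EA | AEE; E -> f | AEE.
TERM: introduce C -> b, B -> f and substitute in every rule of length ≥2.
BIN: A -> AEE becomes A -> AD, D -> EE; E -> AEE becomes E -> AF, F -> EE.

S -> AE | BC; A -> b | f | AD | AS | EA; B -> f; C -> b; D -> EE; E -> f | AF; F -> EE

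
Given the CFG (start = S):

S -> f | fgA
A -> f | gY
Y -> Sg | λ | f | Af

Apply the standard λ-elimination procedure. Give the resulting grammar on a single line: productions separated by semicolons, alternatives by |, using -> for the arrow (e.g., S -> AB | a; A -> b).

Nullable set: {Y}.
A -> gY: Y nullable, giving g | gY.
Drop Y -> λ.
Unchanged (no nullable symbols): S -> f; S -> fgA; A -> f; Y -> Af; Y -> Sg; Y -> f.

S -> f | fgA; A -> f | g | gY; Y -> f | Af | Sg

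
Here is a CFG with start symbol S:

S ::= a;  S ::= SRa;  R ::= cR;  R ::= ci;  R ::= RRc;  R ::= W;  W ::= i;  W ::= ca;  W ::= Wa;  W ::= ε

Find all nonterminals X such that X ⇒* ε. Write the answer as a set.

Directly nullable (have an ε-rule): {W}.
R is nullable via R -> W (every symbol on the right is already known nullable).
Not nullable: S — each has a terminal in every rule's right-hand side or depends on a non-nullable symbol.

{R, W}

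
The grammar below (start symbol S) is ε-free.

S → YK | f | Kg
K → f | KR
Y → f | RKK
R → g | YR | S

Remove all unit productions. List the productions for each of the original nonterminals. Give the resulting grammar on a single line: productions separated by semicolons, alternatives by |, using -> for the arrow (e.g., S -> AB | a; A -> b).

S -> f | Kg | YK; K -> f | KR; R -> f | g | Kg | YK | YR; Y -> f | RKK

Unit productions: R->S.
Unit pairs (A ⇒* B via units): (R,S).
S: inherits non-unit rules of {S} → Kg | YK | f.
K: inherits non-unit rules of {K} → KR | f.
R: inherits non-unit rules of {R, S} → Kg | YK | YR | f | g.
Y: inherits non-unit rules of {Y} → RKK | f.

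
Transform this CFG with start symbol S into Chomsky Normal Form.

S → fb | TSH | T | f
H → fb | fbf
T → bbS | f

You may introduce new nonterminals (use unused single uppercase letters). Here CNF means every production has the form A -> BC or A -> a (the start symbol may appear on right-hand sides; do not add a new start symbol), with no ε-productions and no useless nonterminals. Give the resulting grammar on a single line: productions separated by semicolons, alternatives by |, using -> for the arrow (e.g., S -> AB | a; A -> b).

S -> f | AB | BD | TE; A -> f; B -> b; C -> BA; D -> BS; E -> SH; F -> BS; H -> AB | AC; T -> f | BF

No ε-productions.
After unit-elimination: S -> f | fb | TSH | bbS; H -> fb | fbf; T -> f | bbS.
TERM: introduce B -> b, A -> f and substitute in every rule of length ≥2.
BIN: H -> ABA becomes H -> AC, C -> BA; S -> BBS becomes S -> BD, D -> BS; S -> TSH becomes S -> TE, E -> SH; T -> BBS becomes T -> BF, F -> BS.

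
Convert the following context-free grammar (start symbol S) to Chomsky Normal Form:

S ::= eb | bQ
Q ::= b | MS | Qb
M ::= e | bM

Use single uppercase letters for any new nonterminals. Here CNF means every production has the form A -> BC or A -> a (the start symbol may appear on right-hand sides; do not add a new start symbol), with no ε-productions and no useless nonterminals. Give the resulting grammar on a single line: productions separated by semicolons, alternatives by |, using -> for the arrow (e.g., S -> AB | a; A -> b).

No ε-productions.
No unit productions to eliminate.
TERM: introduce A -> b, B -> e and substitute in every rule of length ≥2.

S -> AQ | BA; A -> b; B -> e; M -> e | AM; Q -> b | MS | QA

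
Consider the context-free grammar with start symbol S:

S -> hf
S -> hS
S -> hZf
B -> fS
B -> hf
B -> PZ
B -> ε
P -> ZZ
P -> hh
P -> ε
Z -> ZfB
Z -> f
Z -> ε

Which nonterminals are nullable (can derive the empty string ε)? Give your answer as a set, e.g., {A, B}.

Directly nullable (have an ε-rule): {B, P, Z}.
Not nullable: S — each has a terminal in every rule's right-hand side or depends on a non-nullable symbol.

{B, P, Z}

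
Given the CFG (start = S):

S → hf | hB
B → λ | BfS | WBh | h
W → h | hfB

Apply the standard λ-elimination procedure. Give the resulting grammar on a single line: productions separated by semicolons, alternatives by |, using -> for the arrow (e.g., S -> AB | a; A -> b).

Nullable set: {B}.
S -> hB: B nullable, giving h | hB.
Drop B -> λ.
B -> BfS: B nullable, giving BfS | fS.
B -> WBh: B nullable, giving WBh | Wh.
W -> hfB: B nullable, giving hf | hfB.
Unchanged (no nullable symbols): S -> hf; B -> h; W -> h.

S -> h | hB | hf; B -> h | Wh | fS | BfS | WBh; W -> h | hf | hfB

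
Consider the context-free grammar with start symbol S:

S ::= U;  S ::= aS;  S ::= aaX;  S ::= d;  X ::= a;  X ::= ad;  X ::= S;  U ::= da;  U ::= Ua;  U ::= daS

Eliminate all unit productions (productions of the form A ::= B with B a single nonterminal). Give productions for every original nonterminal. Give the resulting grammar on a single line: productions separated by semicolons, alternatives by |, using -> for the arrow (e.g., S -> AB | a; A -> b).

Unit productions: S->U, X->S.
Unit pairs (A ⇒* B via units): (S,U), (X,S), (X,U).
S: inherits non-unit rules of {S, U} → Ua | aS | aaX | d | da | daS.
U: inherits non-unit rules of {U} → Ua | da | daS.
X: inherits non-unit rules of {S, U, X} → Ua | a | aS | aaX | ad | d | da | daS.

S -> d | Ua | aS | da | aaX | daS; U -> Ua | da | daS; X -> a | d | Ua | aS | ad | da | aaX | daS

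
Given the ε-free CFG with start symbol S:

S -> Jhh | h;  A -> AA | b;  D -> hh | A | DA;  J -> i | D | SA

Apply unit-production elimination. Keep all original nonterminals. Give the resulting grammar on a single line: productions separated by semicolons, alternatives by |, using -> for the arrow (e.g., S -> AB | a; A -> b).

S -> h | Jhh; A -> b | AA; D -> b | AA | DA | hh; J -> b | i | AA | DA | SA | hh

Unit productions: D->A, J->D.
Unit pairs (A ⇒* B via units): (D,A), (J,A), (J,D).
S: inherits non-unit rules of {S} → Jhh | h.
A: inherits non-unit rules of {A} → AA | b.
D: inherits non-unit rules of {A, D} → AA | DA | b | hh.
J: inherits non-unit rules of {A, D, J} → AA | DA | SA | b | hh | i.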